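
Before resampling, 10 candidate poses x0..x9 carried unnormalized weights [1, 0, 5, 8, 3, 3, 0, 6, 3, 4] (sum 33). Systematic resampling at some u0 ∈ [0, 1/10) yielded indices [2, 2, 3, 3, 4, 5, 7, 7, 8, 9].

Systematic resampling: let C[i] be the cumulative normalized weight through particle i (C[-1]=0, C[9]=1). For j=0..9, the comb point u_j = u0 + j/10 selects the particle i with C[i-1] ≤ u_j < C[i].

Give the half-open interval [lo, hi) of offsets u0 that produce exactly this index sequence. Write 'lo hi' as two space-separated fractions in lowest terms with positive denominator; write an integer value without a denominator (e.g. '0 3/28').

1/33 13/165

C = [1/33, 1/33, 2/11, 14/33, 17/33, 20/33, 20/33, 26/33, 29/33, 1]
j=0 picked index 2: u0 ∈ [1/33, 2/11)
j=1 picked index 2: u0 ∈ [-23/330, 9/110)
j=2 picked index 3: u0 ∈ [-1/55, 37/165)
j=3 picked index 3: u0 ∈ [-13/110, 41/330)
j=4 picked index 4: u0 ∈ [4/165, 19/165)
j=5 picked index 5: u0 ∈ [1/66, 7/66)
j=6 picked index 7: u0 ∈ [1/165, 31/165)
j=7 picked index 7: u0 ∈ [-31/330, 29/330)
j=8 picked index 8: u0 ∈ [-2/165, 13/165)
j=9 picked index 9: u0 ∈ [-7/330, 1/10)
intersection: [1/33, 13/165)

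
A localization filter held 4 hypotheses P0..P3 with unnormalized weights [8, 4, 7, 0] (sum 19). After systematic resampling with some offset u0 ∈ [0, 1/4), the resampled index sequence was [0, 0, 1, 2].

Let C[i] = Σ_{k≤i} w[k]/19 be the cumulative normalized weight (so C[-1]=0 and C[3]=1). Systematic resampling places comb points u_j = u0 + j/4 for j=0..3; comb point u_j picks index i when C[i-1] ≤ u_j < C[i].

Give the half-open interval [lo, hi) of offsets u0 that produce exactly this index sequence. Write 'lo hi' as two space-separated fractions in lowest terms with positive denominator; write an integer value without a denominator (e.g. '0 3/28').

0 5/38

C = [8/19, 12/19, 1, 1]
j=0 picked index 0: u0 ∈ [0, 8/19)
j=1 picked index 0: u0 ∈ [-1/4, 13/76)
j=2 picked index 1: u0 ∈ [-3/38, 5/38)
j=3 picked index 2: u0 ∈ [-9/76, 1/4)
intersection: [0, 5/38)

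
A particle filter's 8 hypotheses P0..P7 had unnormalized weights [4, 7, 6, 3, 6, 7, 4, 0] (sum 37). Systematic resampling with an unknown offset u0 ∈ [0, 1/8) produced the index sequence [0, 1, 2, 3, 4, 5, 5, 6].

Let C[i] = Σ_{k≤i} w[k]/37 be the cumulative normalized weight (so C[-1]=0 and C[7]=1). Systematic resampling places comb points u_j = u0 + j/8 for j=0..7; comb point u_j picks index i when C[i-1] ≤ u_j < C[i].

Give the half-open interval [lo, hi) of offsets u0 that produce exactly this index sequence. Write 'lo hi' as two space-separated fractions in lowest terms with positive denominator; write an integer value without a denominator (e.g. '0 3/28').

C = [4/37, 11/37, 17/37, 20/37, 26/37, 33/37, 1, 1]
j=0 picked index 0: u0 ∈ [0, 4/37)
j=1 picked index 1: u0 ∈ [-5/296, 51/296)
j=2 picked index 2: u0 ∈ [7/148, 31/148)
j=3 picked index 3: u0 ∈ [25/296, 49/296)
j=4 picked index 4: u0 ∈ [3/74, 15/74)
j=5 picked index 5: u0 ∈ [23/296, 79/296)
j=6 picked index 5: u0 ∈ [-7/148, 21/148)
j=7 picked index 6: u0 ∈ [5/296, 1/8)
intersection: [25/296, 4/37)

25/296 4/37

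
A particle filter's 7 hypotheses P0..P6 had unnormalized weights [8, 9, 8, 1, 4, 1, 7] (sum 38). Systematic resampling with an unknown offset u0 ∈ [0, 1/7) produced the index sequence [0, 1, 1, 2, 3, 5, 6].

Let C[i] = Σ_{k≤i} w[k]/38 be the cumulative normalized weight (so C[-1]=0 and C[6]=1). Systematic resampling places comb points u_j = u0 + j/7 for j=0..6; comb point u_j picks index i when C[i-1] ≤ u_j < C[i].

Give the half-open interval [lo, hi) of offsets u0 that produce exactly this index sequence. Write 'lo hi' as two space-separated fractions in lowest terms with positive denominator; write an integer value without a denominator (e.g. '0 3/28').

C = [4/19, 17/38, 25/38, 13/19, 15/19, 31/38, 1]
j=0 picked index 0: u0 ∈ [0, 4/19)
j=1 picked index 1: u0 ∈ [9/133, 81/266)
j=2 picked index 1: u0 ∈ [-10/133, 43/266)
j=3 picked index 2: u0 ∈ [5/266, 61/266)
j=4 picked index 3: u0 ∈ [23/266, 15/133)
j=5 picked index 5: u0 ∈ [10/133, 27/266)
j=6 picked index 6: u0 ∈ [-11/266, 1/7)
intersection: [23/266, 27/266)

23/266 27/266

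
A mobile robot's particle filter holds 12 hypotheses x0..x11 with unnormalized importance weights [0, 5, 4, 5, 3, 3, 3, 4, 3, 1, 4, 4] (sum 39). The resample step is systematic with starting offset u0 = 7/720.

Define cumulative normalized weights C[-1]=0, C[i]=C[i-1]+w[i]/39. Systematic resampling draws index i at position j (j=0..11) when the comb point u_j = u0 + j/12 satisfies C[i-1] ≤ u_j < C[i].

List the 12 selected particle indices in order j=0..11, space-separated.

C = [0, 5/39, 3/13, 14/39, 17/39, 20/39, 23/39, 9/13, 10/13, 31/39, 35/39, 1]
j=0: u_0=7/720 ∈ [0, 5/39) → index 1
j=1: u_1=67/720 ∈ [0, 5/39) → index 1
j=2: u_2=127/720 ∈ [5/39, 3/13) → index 2
j=3: u_3=187/720 ∈ [3/13, 14/39) → index 3
j=4: u_4=247/720 ∈ [3/13, 14/39) → index 3
j=5: u_5=307/720 ∈ [14/39, 17/39) → index 4
j=6: u_6=367/720 ∈ [17/39, 20/39) → index 5
j=7: u_7=427/720 ∈ [23/39, 9/13) → index 7
j=8: u_8=487/720 ∈ [23/39, 9/13) → index 7
j=9: u_9=547/720 ∈ [9/13, 10/13) → index 8
j=10: u_10=607/720 ∈ [31/39, 35/39) → index 10
j=11: u_11=667/720 ∈ [35/39, 1) → index 11

1 1 2 3 3 4 5 7 7 8 10 11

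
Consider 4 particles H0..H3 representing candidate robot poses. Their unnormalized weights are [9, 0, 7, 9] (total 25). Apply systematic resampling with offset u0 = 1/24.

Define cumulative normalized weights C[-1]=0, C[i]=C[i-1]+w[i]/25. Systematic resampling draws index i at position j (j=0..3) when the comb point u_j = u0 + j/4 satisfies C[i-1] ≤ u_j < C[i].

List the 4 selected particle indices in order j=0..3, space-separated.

0 0 2 3

C = [9/25, 9/25, 16/25, 1]
j=0: u_0=1/24 ∈ [0, 9/25) → index 0
j=1: u_1=7/24 ∈ [0, 9/25) → index 0
j=2: u_2=13/24 ∈ [9/25, 16/25) → index 2
j=3: u_3=19/24 ∈ [16/25, 1) → index 3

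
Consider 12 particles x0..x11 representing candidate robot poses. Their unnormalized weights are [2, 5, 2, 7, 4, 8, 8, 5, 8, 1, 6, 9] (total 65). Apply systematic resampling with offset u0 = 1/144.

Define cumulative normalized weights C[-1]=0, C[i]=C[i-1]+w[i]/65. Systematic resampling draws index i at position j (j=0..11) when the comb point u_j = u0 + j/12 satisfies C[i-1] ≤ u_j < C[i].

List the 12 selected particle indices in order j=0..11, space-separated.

0 1 3 4 5 5 6 7 8 9 10 11

C = [2/65, 7/65, 9/65, 16/65, 4/13, 28/65, 36/65, 41/65, 49/65, 10/13, 56/65, 1]
j=0: u_0=1/144 ∈ [0, 2/65) → index 0
j=1: u_1=13/144 ∈ [2/65, 7/65) → index 1
j=2: u_2=25/144 ∈ [9/65, 16/65) → index 3
j=3: u_3=37/144 ∈ [16/65, 4/13) → index 4
j=4: u_4=49/144 ∈ [4/13, 28/65) → index 5
j=5: u_5=61/144 ∈ [4/13, 28/65) → index 5
j=6: u_6=73/144 ∈ [28/65, 36/65) → index 6
j=7: u_7=85/144 ∈ [36/65, 41/65) → index 7
j=8: u_8=97/144 ∈ [41/65, 49/65) → index 8
j=9: u_9=109/144 ∈ [49/65, 10/13) → index 9
j=10: u_10=121/144 ∈ [10/13, 56/65) → index 10
j=11: u_11=133/144 ∈ [56/65, 1) → index 11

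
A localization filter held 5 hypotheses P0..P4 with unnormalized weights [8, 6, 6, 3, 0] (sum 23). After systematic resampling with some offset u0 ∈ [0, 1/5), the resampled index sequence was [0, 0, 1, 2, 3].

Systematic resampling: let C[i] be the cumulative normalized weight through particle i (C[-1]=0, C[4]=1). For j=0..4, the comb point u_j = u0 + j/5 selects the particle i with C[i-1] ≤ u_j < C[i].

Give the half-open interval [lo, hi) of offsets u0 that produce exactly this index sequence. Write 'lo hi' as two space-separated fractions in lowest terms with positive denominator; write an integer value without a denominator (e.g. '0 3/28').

C = [8/23, 14/23, 20/23, 1, 1]
j=0 picked index 0: u0 ∈ [0, 8/23)
j=1 picked index 0: u0 ∈ [-1/5, 17/115)
j=2 picked index 1: u0 ∈ [-6/115, 24/115)
j=3 picked index 2: u0 ∈ [1/115, 31/115)
j=4 picked index 3: u0 ∈ [8/115, 1/5)
intersection: [8/115, 17/115)

8/115 17/115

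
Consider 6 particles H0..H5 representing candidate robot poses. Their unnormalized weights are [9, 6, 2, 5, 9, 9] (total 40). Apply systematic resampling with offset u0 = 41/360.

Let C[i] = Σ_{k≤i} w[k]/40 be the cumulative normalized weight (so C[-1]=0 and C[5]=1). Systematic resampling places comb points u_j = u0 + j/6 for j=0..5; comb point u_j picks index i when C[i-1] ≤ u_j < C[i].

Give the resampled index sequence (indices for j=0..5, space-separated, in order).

0 1 3 4 5 5

C = [9/40, 3/8, 17/40, 11/20, 31/40, 1]
j=0: u_0=41/360 ∈ [0, 9/40) → index 0
j=1: u_1=101/360 ∈ [9/40, 3/8) → index 1
j=2: u_2=161/360 ∈ [17/40, 11/20) → index 3
j=3: u_3=221/360 ∈ [11/20, 31/40) → index 4
j=4: u_4=281/360 ∈ [31/40, 1) → index 5
j=5: u_5=341/360 ∈ [31/40, 1) → index 5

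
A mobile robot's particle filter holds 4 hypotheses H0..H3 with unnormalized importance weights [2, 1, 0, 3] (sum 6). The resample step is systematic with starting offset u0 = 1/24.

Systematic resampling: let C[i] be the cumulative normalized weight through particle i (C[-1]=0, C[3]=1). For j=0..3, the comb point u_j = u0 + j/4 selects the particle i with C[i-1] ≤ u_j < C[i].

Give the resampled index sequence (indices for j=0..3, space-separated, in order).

C = [1/3, 1/2, 1/2, 1]
j=0: u_0=1/24 ∈ [0, 1/3) → index 0
j=1: u_1=7/24 ∈ [0, 1/3) → index 0
j=2: u_2=13/24 ∈ [1/2, 1) → index 3
j=3: u_3=19/24 ∈ [1/2, 1) → index 3

0 0 3 3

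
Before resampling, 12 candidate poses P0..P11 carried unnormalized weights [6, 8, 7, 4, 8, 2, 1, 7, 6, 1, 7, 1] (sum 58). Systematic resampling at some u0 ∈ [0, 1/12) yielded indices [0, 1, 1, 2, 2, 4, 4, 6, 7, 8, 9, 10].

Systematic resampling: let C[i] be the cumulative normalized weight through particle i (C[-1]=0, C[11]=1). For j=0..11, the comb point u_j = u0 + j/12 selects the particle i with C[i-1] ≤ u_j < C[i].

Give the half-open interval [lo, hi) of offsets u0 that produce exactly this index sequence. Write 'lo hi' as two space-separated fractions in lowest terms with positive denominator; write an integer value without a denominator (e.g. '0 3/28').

C = [3/29, 7/29, 21/58, 25/58, 33/58, 35/58, 18/29, 43/58, 49/58, 25/29, 57/58, 1]
j=0 picked index 0: u0 ∈ [0, 3/29)
j=1 picked index 1: u0 ∈ [7/348, 55/348)
j=2 picked index 1: u0 ∈ [-11/174, 13/174)
j=3 picked index 2: u0 ∈ [-1/116, 13/116)
j=4 picked index 2: u0 ∈ [-8/87, 5/174)
j=5 picked index 4: u0 ∈ [5/348, 53/348)
j=6 picked index 4: u0 ∈ [-2/29, 2/29)
j=7 picked index 6: u0 ∈ [7/348, 13/348)
j=8 picked index 7: u0 ∈ [-4/87, 13/174)
j=9 picked index 8: u0 ∈ [-1/116, 11/116)
j=10 picked index 9: u0 ∈ [1/87, 5/174)
j=11 picked index 10: u0 ∈ [-19/348, 23/348)
intersection: [7/348, 5/174)

7/348 5/174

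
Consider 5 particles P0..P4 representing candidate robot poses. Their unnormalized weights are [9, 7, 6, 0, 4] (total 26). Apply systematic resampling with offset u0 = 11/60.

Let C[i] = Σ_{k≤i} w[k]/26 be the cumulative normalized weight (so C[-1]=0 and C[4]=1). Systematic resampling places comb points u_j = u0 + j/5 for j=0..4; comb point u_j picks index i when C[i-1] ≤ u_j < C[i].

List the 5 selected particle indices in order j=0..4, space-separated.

0 1 1 2 4

C = [9/26, 8/13, 11/13, 11/13, 1]
j=0: u_0=11/60 ∈ [0, 9/26) → index 0
j=1: u_1=23/60 ∈ [9/26, 8/13) → index 1
j=2: u_2=7/12 ∈ [9/26, 8/13) → index 1
j=3: u_3=47/60 ∈ [8/13, 11/13) → index 2
j=4: u_4=59/60 ∈ [11/13, 1) → index 4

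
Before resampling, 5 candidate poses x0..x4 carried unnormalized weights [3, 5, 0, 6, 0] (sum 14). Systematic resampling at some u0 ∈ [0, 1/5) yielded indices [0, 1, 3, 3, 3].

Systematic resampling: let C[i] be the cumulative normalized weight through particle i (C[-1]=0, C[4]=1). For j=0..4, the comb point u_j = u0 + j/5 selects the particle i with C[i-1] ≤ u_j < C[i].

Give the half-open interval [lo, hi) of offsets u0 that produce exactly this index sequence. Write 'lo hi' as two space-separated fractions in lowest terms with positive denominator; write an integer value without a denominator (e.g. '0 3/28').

6/35 1/5

C = [3/14, 4/7, 4/7, 1, 1]
j=0 picked index 0: u0 ∈ [0, 3/14)
j=1 picked index 1: u0 ∈ [1/70, 13/35)
j=2 picked index 3: u0 ∈ [6/35, 3/5)
j=3 picked index 3: u0 ∈ [-1/35, 2/5)
j=4 picked index 3: u0 ∈ [-8/35, 1/5)
intersection: [6/35, 1/5)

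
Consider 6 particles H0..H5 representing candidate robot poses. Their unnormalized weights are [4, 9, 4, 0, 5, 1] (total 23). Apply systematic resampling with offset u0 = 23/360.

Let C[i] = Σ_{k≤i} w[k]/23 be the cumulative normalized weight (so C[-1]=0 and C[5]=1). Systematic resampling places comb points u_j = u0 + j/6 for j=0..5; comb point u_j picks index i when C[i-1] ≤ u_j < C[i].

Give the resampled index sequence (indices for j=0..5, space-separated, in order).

C = [4/23, 13/23, 17/23, 17/23, 22/23, 1]
j=0: u_0=23/360 ∈ [0, 4/23) → index 0
j=1: u_1=83/360 ∈ [4/23, 13/23) → index 1
j=2: u_2=143/360 ∈ [4/23, 13/23) → index 1
j=3: u_3=203/360 ∈ [4/23, 13/23) → index 1
j=4: u_4=263/360 ∈ [13/23, 17/23) → index 2
j=5: u_5=323/360 ∈ [17/23, 22/23) → index 4

0 1 1 1 2 4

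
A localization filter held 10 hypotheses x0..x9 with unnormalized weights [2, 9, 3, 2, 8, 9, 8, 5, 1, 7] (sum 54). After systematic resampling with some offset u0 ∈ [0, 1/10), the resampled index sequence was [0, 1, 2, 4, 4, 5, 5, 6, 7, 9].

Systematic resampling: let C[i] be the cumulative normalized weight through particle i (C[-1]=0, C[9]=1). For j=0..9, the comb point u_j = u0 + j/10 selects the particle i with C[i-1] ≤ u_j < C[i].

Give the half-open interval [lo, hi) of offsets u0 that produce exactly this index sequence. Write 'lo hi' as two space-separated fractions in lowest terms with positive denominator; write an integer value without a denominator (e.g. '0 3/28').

1/270 1/90

C = [1/27, 11/54, 7/27, 8/27, 4/9, 11/18, 41/54, 23/27, 47/54, 1]
j=0 picked index 0: u0 ∈ [0, 1/27)
j=1 picked index 1: u0 ∈ [-17/270, 14/135)
j=2 picked index 2: u0 ∈ [1/270, 8/135)
j=3 picked index 4: u0 ∈ [-1/270, 13/90)
j=4 picked index 4: u0 ∈ [-14/135, 2/45)
j=5 picked index 5: u0 ∈ [-1/18, 1/9)
j=6 picked index 5: u0 ∈ [-7/45, 1/90)
j=7 picked index 6: u0 ∈ [-4/45, 8/135)
j=8 picked index 7: u0 ∈ [-11/270, 7/135)
j=9 picked index 9: u0 ∈ [-4/135, 1/10)
intersection: [1/270, 1/90)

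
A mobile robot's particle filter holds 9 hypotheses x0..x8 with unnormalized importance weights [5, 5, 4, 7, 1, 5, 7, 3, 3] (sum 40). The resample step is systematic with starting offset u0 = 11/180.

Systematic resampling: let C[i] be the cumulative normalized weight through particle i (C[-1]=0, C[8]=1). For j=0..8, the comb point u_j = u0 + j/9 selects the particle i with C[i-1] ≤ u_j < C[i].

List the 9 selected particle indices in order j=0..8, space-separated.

C = [1/8, 1/4, 7/20, 21/40, 11/20, 27/40, 17/20, 37/40, 1]
j=0: u_0=11/180 ∈ [0, 1/8) → index 0
j=1: u_1=31/180 ∈ [1/8, 1/4) → index 1
j=2: u_2=17/60 ∈ [1/4, 7/20) → index 2
j=3: u_3=71/180 ∈ [7/20, 21/40) → index 3
j=4: u_4=91/180 ∈ [7/20, 21/40) → index 3
j=5: u_5=37/60 ∈ [11/20, 27/40) → index 5
j=6: u_6=131/180 ∈ [27/40, 17/20) → index 6
j=7: u_7=151/180 ∈ [27/40, 17/20) → index 6
j=8: u_8=19/20 ∈ [37/40, 1) → index 8

0 1 2 3 3 5 6 6 8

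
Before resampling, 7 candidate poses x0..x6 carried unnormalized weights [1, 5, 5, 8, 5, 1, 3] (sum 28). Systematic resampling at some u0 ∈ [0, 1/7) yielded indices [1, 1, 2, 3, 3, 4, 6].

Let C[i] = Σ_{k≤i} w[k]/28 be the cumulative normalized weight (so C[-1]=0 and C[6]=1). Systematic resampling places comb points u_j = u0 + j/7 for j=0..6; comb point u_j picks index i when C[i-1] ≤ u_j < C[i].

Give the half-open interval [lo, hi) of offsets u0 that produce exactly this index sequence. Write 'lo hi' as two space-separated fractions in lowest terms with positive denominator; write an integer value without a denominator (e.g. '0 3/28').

C = [1/28, 3/14, 11/28, 19/28, 6/7, 25/28, 1]
j=0 picked index 1: u0 ∈ [1/28, 3/14)
j=1 picked index 1: u0 ∈ [-3/28, 1/14)
j=2 picked index 2: u0 ∈ [-1/14, 3/28)
j=3 picked index 3: u0 ∈ [-1/28, 1/4)
j=4 picked index 3: u0 ∈ [-5/28, 3/28)
j=5 picked index 4: u0 ∈ [-1/28, 1/7)
j=6 picked index 6: u0 ∈ [1/28, 1/7)
intersection: [1/28, 1/14)

1/28 1/14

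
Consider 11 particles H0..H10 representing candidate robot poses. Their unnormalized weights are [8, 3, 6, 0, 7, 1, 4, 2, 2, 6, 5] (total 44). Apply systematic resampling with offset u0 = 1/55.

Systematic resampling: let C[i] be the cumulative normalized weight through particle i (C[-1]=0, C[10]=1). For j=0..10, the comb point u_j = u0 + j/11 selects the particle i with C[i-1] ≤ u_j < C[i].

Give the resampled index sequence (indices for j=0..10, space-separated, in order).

0 0 1 2 2 4 5 6 8 9 10

C = [2/11, 1/4, 17/44, 17/44, 6/11, 25/44, 29/44, 31/44, 3/4, 39/44, 1]
j=0: u_0=1/55 ∈ [0, 2/11) → index 0
j=1: u_1=6/55 ∈ [0, 2/11) → index 0
j=2: u_2=1/5 ∈ [2/11, 1/4) → index 1
j=3: u_3=16/55 ∈ [1/4, 17/44) → index 2
j=4: u_4=21/55 ∈ [1/4, 17/44) → index 2
j=5: u_5=26/55 ∈ [17/44, 6/11) → index 4
j=6: u_6=31/55 ∈ [6/11, 25/44) → index 5
j=7: u_7=36/55 ∈ [25/44, 29/44) → index 6
j=8: u_8=41/55 ∈ [31/44, 3/4) → index 8
j=9: u_9=46/55 ∈ [3/4, 39/44) → index 9
j=10: u_10=51/55 ∈ [39/44, 1) → index 10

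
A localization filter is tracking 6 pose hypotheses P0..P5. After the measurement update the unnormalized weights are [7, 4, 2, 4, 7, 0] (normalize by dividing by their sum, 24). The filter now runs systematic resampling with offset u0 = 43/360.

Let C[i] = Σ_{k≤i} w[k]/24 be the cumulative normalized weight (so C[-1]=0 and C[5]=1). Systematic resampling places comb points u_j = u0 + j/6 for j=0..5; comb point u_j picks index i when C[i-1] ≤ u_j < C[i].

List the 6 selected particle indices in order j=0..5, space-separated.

C = [7/24, 11/24, 13/24, 17/24, 1, 1]
j=0: u_0=43/360 ∈ [0, 7/24) → index 0
j=1: u_1=103/360 ∈ [0, 7/24) → index 0
j=2: u_2=163/360 ∈ [7/24, 11/24) → index 1
j=3: u_3=223/360 ∈ [13/24, 17/24) → index 3
j=4: u_4=283/360 ∈ [17/24, 1) → index 4
j=5: u_5=343/360 ∈ [17/24, 1) → index 4

0 0 1 3 4 4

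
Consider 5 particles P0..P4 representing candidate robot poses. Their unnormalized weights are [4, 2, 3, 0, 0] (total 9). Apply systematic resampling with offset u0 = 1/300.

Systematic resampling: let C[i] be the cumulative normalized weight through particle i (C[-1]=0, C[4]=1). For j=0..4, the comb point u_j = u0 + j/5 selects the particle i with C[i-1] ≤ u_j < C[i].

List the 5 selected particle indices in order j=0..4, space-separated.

C = [4/9, 2/3, 1, 1, 1]
j=0: u_0=1/300 ∈ [0, 4/9) → index 0
j=1: u_1=61/300 ∈ [0, 4/9) → index 0
j=2: u_2=121/300 ∈ [0, 4/9) → index 0
j=3: u_3=181/300 ∈ [4/9, 2/3) → index 1
j=4: u_4=241/300 ∈ [2/3, 1) → index 2

0 0 0 1 2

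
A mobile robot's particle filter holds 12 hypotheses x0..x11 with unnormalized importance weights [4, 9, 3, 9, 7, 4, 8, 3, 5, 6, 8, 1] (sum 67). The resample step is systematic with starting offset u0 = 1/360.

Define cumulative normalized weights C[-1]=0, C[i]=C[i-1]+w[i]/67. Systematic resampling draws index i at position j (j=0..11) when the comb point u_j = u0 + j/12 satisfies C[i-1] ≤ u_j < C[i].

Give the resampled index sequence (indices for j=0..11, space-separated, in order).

0 1 1 3 3 4 5 6 7 8 9 10

C = [4/67, 13/67, 16/67, 25/67, 32/67, 36/67, 44/67, 47/67, 52/67, 58/67, 66/67, 1]
j=0: u_0=1/360 ∈ [0, 4/67) → index 0
j=1: u_1=31/360 ∈ [4/67, 13/67) → index 1
j=2: u_2=61/360 ∈ [4/67, 13/67) → index 1
j=3: u_3=91/360 ∈ [16/67, 25/67) → index 3
j=4: u_4=121/360 ∈ [16/67, 25/67) → index 3
j=5: u_5=151/360 ∈ [25/67, 32/67) → index 4
j=6: u_6=181/360 ∈ [32/67, 36/67) → index 5
j=7: u_7=211/360 ∈ [36/67, 44/67) → index 6
j=8: u_8=241/360 ∈ [44/67, 47/67) → index 7
j=9: u_9=271/360 ∈ [47/67, 52/67) → index 8
j=10: u_10=301/360 ∈ [52/67, 58/67) → index 9
j=11: u_11=331/360 ∈ [58/67, 66/67) → index 10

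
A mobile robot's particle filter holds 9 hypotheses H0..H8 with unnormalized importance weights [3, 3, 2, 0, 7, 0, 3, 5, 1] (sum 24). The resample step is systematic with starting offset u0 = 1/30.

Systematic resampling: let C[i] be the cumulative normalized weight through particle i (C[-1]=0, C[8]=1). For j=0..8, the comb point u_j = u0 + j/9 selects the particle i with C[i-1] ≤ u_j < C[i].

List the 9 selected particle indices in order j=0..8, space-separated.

0 1 2 4 4 4 6 7 7

C = [1/8, 1/4, 1/3, 1/3, 5/8, 5/8, 3/4, 23/24, 1]
j=0: u_0=1/30 ∈ [0, 1/8) → index 0
j=1: u_1=13/90 ∈ [1/8, 1/4) → index 1
j=2: u_2=23/90 ∈ [1/4, 1/3) → index 2
j=3: u_3=11/30 ∈ [1/3, 5/8) → index 4
j=4: u_4=43/90 ∈ [1/3, 5/8) → index 4
j=5: u_5=53/90 ∈ [1/3, 5/8) → index 4
j=6: u_6=7/10 ∈ [5/8, 3/4) → index 6
j=7: u_7=73/90 ∈ [3/4, 23/24) → index 7
j=8: u_8=83/90 ∈ [3/4, 23/24) → index 7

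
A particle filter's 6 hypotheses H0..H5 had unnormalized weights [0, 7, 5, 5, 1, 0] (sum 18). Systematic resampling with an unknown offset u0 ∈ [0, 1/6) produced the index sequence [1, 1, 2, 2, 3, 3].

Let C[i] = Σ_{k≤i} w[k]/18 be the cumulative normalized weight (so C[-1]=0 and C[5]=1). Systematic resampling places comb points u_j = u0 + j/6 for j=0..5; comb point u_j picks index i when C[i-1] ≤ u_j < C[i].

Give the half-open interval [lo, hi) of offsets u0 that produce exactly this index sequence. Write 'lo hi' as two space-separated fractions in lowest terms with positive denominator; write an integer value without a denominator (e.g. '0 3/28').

1/18 1/9

C = [0, 7/18, 2/3, 17/18, 1, 1]
j=0 picked index 1: u0 ∈ [0, 7/18)
j=1 picked index 1: u0 ∈ [-1/6, 2/9)
j=2 picked index 2: u0 ∈ [1/18, 1/3)
j=3 picked index 2: u0 ∈ [-1/9, 1/6)
j=4 picked index 3: u0 ∈ [0, 5/18)
j=5 picked index 3: u0 ∈ [-1/6, 1/9)
intersection: [1/18, 1/9)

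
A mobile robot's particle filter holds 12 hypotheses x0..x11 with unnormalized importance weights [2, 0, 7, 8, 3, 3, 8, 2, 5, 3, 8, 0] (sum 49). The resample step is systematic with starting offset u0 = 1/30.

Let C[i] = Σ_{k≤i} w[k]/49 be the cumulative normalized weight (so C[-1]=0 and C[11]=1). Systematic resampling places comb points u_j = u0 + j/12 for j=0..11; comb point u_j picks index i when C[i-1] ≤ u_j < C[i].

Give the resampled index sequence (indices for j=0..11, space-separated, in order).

C = [2/49, 2/49, 9/49, 17/49, 20/49, 23/49, 31/49, 33/49, 38/49, 41/49, 1, 1]
j=0: u_0=1/30 ∈ [0, 2/49) → index 0
j=1: u_1=7/60 ∈ [2/49, 9/49) → index 2
j=2: u_2=1/5 ∈ [9/49, 17/49) → index 3
j=3: u_3=17/60 ∈ [9/49, 17/49) → index 3
j=4: u_4=11/30 ∈ [17/49, 20/49) → index 4
j=5: u_5=9/20 ∈ [20/49, 23/49) → index 5
j=6: u_6=8/15 ∈ [23/49, 31/49) → index 6
j=7: u_7=37/60 ∈ [23/49, 31/49) → index 6
j=8: u_8=7/10 ∈ [33/49, 38/49) → index 8
j=9: u_9=47/60 ∈ [38/49, 41/49) → index 9
j=10: u_10=13/15 ∈ [41/49, 1) → index 10
j=11: u_11=19/20 ∈ [41/49, 1) → index 10

0 2 3 3 4 5 6 6 8 9 10 10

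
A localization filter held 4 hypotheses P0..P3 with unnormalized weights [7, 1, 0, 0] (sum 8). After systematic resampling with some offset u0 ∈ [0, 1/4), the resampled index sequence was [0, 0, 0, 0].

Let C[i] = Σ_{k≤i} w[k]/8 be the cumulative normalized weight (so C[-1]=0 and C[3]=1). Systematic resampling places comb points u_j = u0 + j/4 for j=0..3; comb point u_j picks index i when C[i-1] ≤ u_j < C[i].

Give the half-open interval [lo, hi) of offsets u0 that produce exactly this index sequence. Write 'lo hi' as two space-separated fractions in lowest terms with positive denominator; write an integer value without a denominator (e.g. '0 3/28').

0 1/8

C = [7/8, 1, 1, 1]
j=0 picked index 0: u0 ∈ [0, 7/8)
j=1 picked index 0: u0 ∈ [-1/4, 5/8)
j=2 picked index 0: u0 ∈ [-1/2, 3/8)
j=3 picked index 0: u0 ∈ [-3/4, 1/8)
intersection: [0, 1/8)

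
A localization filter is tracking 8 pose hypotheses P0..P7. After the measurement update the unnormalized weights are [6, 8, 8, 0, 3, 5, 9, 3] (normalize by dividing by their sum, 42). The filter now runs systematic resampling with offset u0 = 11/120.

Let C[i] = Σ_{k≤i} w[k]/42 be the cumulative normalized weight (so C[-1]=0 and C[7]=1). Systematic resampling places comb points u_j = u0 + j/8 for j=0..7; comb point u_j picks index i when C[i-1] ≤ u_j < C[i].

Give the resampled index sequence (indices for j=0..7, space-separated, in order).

C = [1/7, 1/3, 11/21, 11/21, 25/42, 5/7, 13/14, 1]
j=0: u_0=11/120 ∈ [0, 1/7) → index 0
j=1: u_1=13/60 ∈ [1/7, 1/3) → index 1
j=2: u_2=41/120 ∈ [1/3, 11/21) → index 2
j=3: u_3=7/15 ∈ [1/3, 11/21) → index 2
j=4: u_4=71/120 ∈ [11/21, 25/42) → index 4
j=5: u_5=43/60 ∈ [5/7, 13/14) → index 6
j=6: u_6=101/120 ∈ [5/7, 13/14) → index 6
j=7: u_7=29/30 ∈ [13/14, 1) → index 7

0 1 2 2 4 6 6 7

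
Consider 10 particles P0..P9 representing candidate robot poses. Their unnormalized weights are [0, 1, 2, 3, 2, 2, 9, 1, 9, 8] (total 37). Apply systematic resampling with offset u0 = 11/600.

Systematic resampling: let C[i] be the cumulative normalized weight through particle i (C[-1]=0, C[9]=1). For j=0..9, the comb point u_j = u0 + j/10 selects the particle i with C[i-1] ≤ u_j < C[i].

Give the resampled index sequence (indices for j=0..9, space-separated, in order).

1 3 5 6 6 7 8 8 9 9

C = [0, 1/37, 3/37, 6/37, 8/37, 10/37, 19/37, 20/37, 29/37, 1]
j=0: u_0=11/600 ∈ [0, 1/37) → index 1
j=1: u_1=71/600 ∈ [3/37, 6/37) → index 3
j=2: u_2=131/600 ∈ [8/37, 10/37) → index 5
j=3: u_3=191/600 ∈ [10/37, 19/37) → index 6
j=4: u_4=251/600 ∈ [10/37, 19/37) → index 6
j=5: u_5=311/600 ∈ [19/37, 20/37) → index 7
j=6: u_6=371/600 ∈ [20/37, 29/37) → index 8
j=7: u_7=431/600 ∈ [20/37, 29/37) → index 8
j=8: u_8=491/600 ∈ [29/37, 1) → index 9
j=9: u_9=551/600 ∈ [29/37, 1) → index 9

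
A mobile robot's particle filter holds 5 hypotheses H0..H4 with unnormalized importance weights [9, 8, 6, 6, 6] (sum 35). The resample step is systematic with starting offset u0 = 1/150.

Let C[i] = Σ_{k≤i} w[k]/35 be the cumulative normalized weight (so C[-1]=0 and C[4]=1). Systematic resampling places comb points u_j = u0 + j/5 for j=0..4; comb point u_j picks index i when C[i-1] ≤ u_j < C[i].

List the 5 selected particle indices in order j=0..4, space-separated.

0 0 1 2 3

C = [9/35, 17/35, 23/35, 29/35, 1]
j=0: u_0=1/150 ∈ [0, 9/35) → index 0
j=1: u_1=31/150 ∈ [0, 9/35) → index 0
j=2: u_2=61/150 ∈ [9/35, 17/35) → index 1
j=3: u_3=91/150 ∈ [17/35, 23/35) → index 2
j=4: u_4=121/150 ∈ [23/35, 29/35) → index 3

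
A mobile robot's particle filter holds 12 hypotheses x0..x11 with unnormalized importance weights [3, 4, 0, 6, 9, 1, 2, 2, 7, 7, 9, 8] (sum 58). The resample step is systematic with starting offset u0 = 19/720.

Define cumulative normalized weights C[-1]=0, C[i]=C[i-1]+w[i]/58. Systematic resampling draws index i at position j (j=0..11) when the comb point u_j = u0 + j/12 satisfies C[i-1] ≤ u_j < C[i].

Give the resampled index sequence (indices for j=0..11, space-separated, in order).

C = [3/58, 7/58, 7/58, 13/58, 11/29, 23/58, 25/58, 27/58, 17/29, 41/58, 25/29, 1]
j=0: u_0=19/720 ∈ [0, 3/58) → index 0
j=1: u_1=79/720 ∈ [3/58, 7/58) → index 1
j=2: u_2=139/720 ∈ [7/58, 13/58) → index 3
j=3: u_3=199/720 ∈ [13/58, 11/29) → index 4
j=4: u_4=259/720 ∈ [13/58, 11/29) → index 4
j=5: u_5=319/720 ∈ [25/58, 27/58) → index 7
j=6: u_6=379/720 ∈ [27/58, 17/29) → index 8
j=7: u_7=439/720 ∈ [17/29, 41/58) → index 9
j=8: u_8=499/720 ∈ [17/29, 41/58) → index 9
j=9: u_9=559/720 ∈ [41/58, 25/29) → index 10
j=10: u_10=619/720 ∈ [41/58, 25/29) → index 10
j=11: u_11=679/720 ∈ [25/29, 1) → index 11

0 1 3 4 4 7 8 9 9 10 10 11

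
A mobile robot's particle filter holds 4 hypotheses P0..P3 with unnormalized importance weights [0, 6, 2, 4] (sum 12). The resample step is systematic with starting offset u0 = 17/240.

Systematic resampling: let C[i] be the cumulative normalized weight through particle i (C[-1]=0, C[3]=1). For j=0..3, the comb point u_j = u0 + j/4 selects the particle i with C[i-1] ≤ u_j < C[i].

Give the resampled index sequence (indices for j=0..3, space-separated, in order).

1 1 2 3

C = [0, 1/2, 2/3, 1]
j=0: u_0=17/240 ∈ [0, 1/2) → index 1
j=1: u_1=77/240 ∈ [0, 1/2) → index 1
j=2: u_2=137/240 ∈ [1/2, 2/3) → index 2
j=3: u_3=197/240 ∈ [2/3, 1) → index 3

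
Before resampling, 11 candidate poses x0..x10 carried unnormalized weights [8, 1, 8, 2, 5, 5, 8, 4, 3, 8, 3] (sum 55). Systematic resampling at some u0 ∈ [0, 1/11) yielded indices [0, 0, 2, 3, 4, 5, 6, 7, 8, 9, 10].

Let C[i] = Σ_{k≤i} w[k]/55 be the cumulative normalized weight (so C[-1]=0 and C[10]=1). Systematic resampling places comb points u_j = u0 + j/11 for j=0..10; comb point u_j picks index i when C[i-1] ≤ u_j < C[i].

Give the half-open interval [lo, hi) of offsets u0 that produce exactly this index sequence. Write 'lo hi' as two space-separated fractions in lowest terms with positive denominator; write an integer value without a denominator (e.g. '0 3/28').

2/55 3/55

C = [8/55, 9/55, 17/55, 19/55, 24/55, 29/55, 37/55, 41/55, 4/5, 52/55, 1]
j=0 picked index 0: u0 ∈ [0, 8/55)
j=1 picked index 0: u0 ∈ [-1/11, 3/55)
j=2 picked index 2: u0 ∈ [-1/55, 7/55)
j=3 picked index 3: u0 ∈ [2/55, 4/55)
j=4 picked index 4: u0 ∈ [-1/55, 4/55)
j=5 picked index 5: u0 ∈ [-1/55, 4/55)
j=6 picked index 6: u0 ∈ [-1/55, 7/55)
j=7 picked index 7: u0 ∈ [2/55, 6/55)
j=8 picked index 8: u0 ∈ [1/55, 4/55)
j=9 picked index 9: u0 ∈ [-1/55, 7/55)
j=10 picked index 10: u0 ∈ [2/55, 1/11)
intersection: [2/55, 3/55)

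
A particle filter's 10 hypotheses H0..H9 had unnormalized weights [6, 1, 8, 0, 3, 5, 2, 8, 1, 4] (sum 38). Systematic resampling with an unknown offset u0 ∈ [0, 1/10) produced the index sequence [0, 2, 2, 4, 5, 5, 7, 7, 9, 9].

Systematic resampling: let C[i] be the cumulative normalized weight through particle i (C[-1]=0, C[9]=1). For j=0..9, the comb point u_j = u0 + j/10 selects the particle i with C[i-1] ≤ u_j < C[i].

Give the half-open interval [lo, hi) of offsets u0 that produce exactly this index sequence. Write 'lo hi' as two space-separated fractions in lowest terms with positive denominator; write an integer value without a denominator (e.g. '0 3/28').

C = [3/19, 7/38, 15/38, 15/38, 9/19, 23/38, 25/38, 33/38, 17/19, 1]
j=0 picked index 0: u0 ∈ [0, 3/19)
j=1 picked index 2: u0 ∈ [8/95, 28/95)
j=2 picked index 2: u0 ∈ [-3/190, 37/190)
j=3 picked index 4: u0 ∈ [9/95, 33/190)
j=4 picked index 5: u0 ∈ [7/95, 39/190)
j=5 picked index 5: u0 ∈ [-1/38, 2/19)
j=6 picked index 7: u0 ∈ [11/190, 51/190)
j=7 picked index 7: u0 ∈ [-4/95, 16/95)
j=8 picked index 9: u0 ∈ [9/95, 1/5)
j=9 picked index 9: u0 ∈ [-1/190, 1/10)
intersection: [9/95, 1/10)

9/95 1/10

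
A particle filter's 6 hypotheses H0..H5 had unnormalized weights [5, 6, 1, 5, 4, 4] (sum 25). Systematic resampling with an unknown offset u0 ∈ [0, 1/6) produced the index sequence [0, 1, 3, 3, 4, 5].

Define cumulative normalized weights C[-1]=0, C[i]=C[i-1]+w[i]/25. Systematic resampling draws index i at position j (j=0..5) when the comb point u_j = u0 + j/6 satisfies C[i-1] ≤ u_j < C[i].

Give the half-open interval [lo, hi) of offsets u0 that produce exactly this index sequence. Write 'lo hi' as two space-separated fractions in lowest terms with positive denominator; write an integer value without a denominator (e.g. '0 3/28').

C = [1/5, 11/25, 12/25, 17/25, 21/25, 1]
j=0 picked index 0: u0 ∈ [0, 1/5)
j=1 picked index 1: u0 ∈ [1/30, 41/150)
j=2 picked index 3: u0 ∈ [11/75, 26/75)
j=3 picked index 3: u0 ∈ [-1/50, 9/50)
j=4 picked index 4: u0 ∈ [1/75, 13/75)
j=5 picked index 5: u0 ∈ [1/150, 1/6)
intersection: [11/75, 1/6)

11/75 1/6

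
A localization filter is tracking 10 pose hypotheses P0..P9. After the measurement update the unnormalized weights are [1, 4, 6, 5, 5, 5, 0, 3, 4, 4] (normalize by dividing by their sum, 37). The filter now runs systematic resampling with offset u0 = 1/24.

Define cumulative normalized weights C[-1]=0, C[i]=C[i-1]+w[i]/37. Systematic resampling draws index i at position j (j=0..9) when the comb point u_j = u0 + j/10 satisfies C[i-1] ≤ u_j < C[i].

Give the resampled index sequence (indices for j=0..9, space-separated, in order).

C = [1/37, 5/37, 11/37, 16/37, 21/37, 26/37, 26/37, 29/37, 33/37, 1]
j=0: u_0=1/24 ∈ [1/37, 5/37) → index 1
j=1: u_1=17/120 ∈ [5/37, 11/37) → index 2
j=2: u_2=29/120 ∈ [5/37, 11/37) → index 2
j=3: u_3=41/120 ∈ [11/37, 16/37) → index 3
j=4: u_4=53/120 ∈ [16/37, 21/37) → index 4
j=5: u_5=13/24 ∈ [16/37, 21/37) → index 4
j=6: u_6=77/120 ∈ [21/37, 26/37) → index 5
j=7: u_7=89/120 ∈ [26/37, 29/37) → index 7
j=8: u_8=101/120 ∈ [29/37, 33/37) → index 8
j=9: u_9=113/120 ∈ [33/37, 1) → index 9

1 2 2 3 4 4 5 7 8 9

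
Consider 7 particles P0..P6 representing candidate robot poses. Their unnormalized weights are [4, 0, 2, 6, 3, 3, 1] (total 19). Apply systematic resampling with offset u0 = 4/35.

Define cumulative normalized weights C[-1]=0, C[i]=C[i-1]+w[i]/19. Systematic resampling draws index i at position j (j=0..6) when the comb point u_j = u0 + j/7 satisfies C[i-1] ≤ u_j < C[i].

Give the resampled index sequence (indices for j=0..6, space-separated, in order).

0 2 3 3 4 5 6

C = [4/19, 4/19, 6/19, 12/19, 15/19, 18/19, 1]
j=0: u_0=4/35 ∈ [0, 4/19) → index 0
j=1: u_1=9/35 ∈ [4/19, 6/19) → index 2
j=2: u_2=2/5 ∈ [6/19, 12/19) → index 3
j=3: u_3=19/35 ∈ [6/19, 12/19) → index 3
j=4: u_4=24/35 ∈ [12/19, 15/19) → index 4
j=5: u_5=29/35 ∈ [15/19, 18/19) → index 5
j=6: u_6=34/35 ∈ [18/19, 1) → index 6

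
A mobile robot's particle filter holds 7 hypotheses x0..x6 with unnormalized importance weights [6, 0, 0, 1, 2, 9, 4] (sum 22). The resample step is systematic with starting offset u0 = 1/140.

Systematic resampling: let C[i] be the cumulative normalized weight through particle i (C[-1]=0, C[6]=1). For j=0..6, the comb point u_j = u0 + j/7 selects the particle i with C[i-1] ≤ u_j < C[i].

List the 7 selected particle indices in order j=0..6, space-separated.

0 0 3 5 5 5 6

C = [3/11, 3/11, 3/11, 7/22, 9/22, 9/11, 1]
j=0: u_0=1/140 ∈ [0, 3/11) → index 0
j=1: u_1=3/20 ∈ [0, 3/11) → index 0
j=2: u_2=41/140 ∈ [3/11, 7/22) → index 3
j=3: u_3=61/140 ∈ [9/22, 9/11) → index 5
j=4: u_4=81/140 ∈ [9/22, 9/11) → index 5
j=5: u_5=101/140 ∈ [9/22, 9/11) → index 5
j=6: u_6=121/140 ∈ [9/11, 1) → index 6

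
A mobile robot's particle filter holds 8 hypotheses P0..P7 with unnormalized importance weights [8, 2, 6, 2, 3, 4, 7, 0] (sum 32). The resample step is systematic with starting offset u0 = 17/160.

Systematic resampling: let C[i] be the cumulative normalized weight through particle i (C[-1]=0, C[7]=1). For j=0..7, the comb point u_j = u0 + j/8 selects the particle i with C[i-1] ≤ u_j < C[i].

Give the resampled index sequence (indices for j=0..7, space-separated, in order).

0 0 2 2 4 5 6 6

C = [1/4, 5/16, 1/2, 9/16, 21/32, 25/32, 1, 1]
j=0: u_0=17/160 ∈ [0, 1/4) → index 0
j=1: u_1=37/160 ∈ [0, 1/4) → index 0
j=2: u_2=57/160 ∈ [5/16, 1/2) → index 2
j=3: u_3=77/160 ∈ [5/16, 1/2) → index 2
j=4: u_4=97/160 ∈ [9/16, 21/32) → index 4
j=5: u_5=117/160 ∈ [21/32, 25/32) → index 5
j=6: u_6=137/160 ∈ [25/32, 1) → index 6
j=7: u_7=157/160 ∈ [25/32, 1) → index 6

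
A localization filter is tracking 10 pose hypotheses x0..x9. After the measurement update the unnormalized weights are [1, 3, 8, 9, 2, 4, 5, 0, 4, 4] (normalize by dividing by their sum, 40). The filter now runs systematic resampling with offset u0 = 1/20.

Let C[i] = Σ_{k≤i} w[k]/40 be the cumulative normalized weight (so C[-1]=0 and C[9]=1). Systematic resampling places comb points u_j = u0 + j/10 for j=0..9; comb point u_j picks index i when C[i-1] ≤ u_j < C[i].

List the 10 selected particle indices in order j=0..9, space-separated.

C = [1/40, 1/10, 3/10, 21/40, 23/40, 27/40, 4/5, 4/5, 9/10, 1]
j=0: u_0=1/20 ∈ [1/40, 1/10) → index 1
j=1: u_1=3/20 ∈ [1/10, 3/10) → index 2
j=2: u_2=1/4 ∈ [1/10, 3/10) → index 2
j=3: u_3=7/20 ∈ [3/10, 21/40) → index 3
j=4: u_4=9/20 ∈ [3/10, 21/40) → index 3
j=5: u_5=11/20 ∈ [21/40, 23/40) → index 4
j=6: u_6=13/20 ∈ [23/40, 27/40) → index 5
j=7: u_7=3/4 ∈ [27/40, 4/5) → index 6
j=8: u_8=17/20 ∈ [4/5, 9/10) → index 8
j=9: u_9=19/20 ∈ [9/10, 1) → index 9

1 2 2 3 3 4 5 6 8 9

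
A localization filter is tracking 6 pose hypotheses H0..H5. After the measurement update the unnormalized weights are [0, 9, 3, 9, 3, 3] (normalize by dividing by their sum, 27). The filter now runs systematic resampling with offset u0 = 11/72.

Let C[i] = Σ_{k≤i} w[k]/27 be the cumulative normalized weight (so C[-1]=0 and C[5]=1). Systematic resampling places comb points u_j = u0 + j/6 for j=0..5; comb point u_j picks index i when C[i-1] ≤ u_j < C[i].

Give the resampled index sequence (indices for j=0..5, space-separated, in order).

C = [0, 1/3, 4/9, 7/9, 8/9, 1]
j=0: u_0=11/72 ∈ [0, 1/3) → index 1
j=1: u_1=23/72 ∈ [0, 1/3) → index 1
j=2: u_2=35/72 ∈ [4/9, 7/9) → index 3
j=3: u_3=47/72 ∈ [4/9, 7/9) → index 3
j=4: u_4=59/72 ∈ [7/9, 8/9) → index 4
j=5: u_5=71/72 ∈ [8/9, 1) → index 5

1 1 3 3 4 5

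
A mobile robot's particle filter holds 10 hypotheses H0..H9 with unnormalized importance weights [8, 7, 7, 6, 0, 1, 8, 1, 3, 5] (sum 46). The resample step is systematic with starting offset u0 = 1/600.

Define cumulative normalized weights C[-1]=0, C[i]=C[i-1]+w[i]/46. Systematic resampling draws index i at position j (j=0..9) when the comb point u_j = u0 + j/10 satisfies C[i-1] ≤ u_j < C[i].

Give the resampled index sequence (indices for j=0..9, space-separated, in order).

C = [4/23, 15/46, 11/23, 14/23, 14/23, 29/46, 37/46, 19/23, 41/46, 1]
j=0: u_0=1/600 ∈ [0, 4/23) → index 0
j=1: u_1=61/600 ∈ [0, 4/23) → index 0
j=2: u_2=121/600 ∈ [4/23, 15/46) → index 1
j=3: u_3=181/600 ∈ [4/23, 15/46) → index 1
j=4: u_4=241/600 ∈ [15/46, 11/23) → index 2
j=5: u_5=301/600 ∈ [11/23, 14/23) → index 3
j=6: u_6=361/600 ∈ [11/23, 14/23) → index 3
j=7: u_7=421/600 ∈ [29/46, 37/46) → index 6
j=8: u_8=481/600 ∈ [29/46, 37/46) → index 6
j=9: u_9=541/600 ∈ [41/46, 1) → index 9

0 0 1 1 2 3 3 6 6 9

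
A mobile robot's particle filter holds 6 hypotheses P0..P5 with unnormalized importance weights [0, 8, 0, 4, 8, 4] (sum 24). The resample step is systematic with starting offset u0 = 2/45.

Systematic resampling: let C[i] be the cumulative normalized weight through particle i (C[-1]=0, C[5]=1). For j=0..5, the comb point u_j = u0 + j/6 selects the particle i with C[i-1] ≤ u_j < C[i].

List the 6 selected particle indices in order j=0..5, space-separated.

1 1 3 4 4 5

C = [0, 1/3, 1/3, 1/2, 5/6, 1]
j=0: u_0=2/45 ∈ [0, 1/3) → index 1
j=1: u_1=19/90 ∈ [0, 1/3) → index 1
j=2: u_2=17/45 ∈ [1/3, 1/2) → index 3
j=3: u_3=49/90 ∈ [1/2, 5/6) → index 4
j=4: u_4=32/45 ∈ [1/2, 5/6) → index 4
j=5: u_5=79/90 ∈ [5/6, 1) → index 5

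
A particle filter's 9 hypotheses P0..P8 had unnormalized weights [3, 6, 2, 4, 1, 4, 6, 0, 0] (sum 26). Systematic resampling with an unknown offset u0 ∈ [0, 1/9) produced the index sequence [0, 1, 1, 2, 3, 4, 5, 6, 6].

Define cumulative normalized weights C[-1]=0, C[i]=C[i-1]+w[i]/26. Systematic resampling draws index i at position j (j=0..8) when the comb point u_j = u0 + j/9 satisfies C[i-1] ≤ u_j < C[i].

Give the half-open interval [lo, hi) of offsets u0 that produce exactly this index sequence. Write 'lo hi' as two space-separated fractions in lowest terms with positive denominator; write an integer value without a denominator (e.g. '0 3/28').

5/234 7/117

C = [3/26, 9/26, 11/26, 15/26, 8/13, 10/13, 1, 1, 1]
j=0 picked index 0: u0 ∈ [0, 3/26)
j=1 picked index 1: u0 ∈ [1/234, 55/234)
j=2 picked index 1: u0 ∈ [-25/234, 29/234)
j=3 picked index 2: u0 ∈ [1/78, 7/78)
j=4 picked index 3: u0 ∈ [-5/234, 31/234)
j=5 picked index 4: u0 ∈ [5/234, 7/117)
j=6 picked index 5: u0 ∈ [-2/39, 4/39)
j=7 picked index 6: u0 ∈ [-1/117, 2/9)
j=8 picked index 6: u0 ∈ [-14/117, 1/9)
intersection: [5/234, 7/117)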